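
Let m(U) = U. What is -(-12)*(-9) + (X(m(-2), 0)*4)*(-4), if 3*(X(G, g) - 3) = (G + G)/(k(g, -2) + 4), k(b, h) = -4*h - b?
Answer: -1388/9 ≈ -154.22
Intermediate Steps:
k(b, h) = -b - 4*h
X(G, g) = 3 + 2*G/(3*(12 - g)) (X(G, g) = 3 + ((G + G)/((-g - 4*(-2)) + 4))/3 = 3 + ((2*G)/((-g + 8) + 4))/3 = 3 + ((2*G)/((8 - g) + 4))/3 = 3 + ((2*G)/(12 - g))/3 = 3 + (2*G/(12 - g))/3 = 3 + 2*G/(3*(12 - g)))
-(-12)*(-9) + (X(m(-2), 0)*4)*(-4) = -(-12)*(-9) + (((-108 - 2*(-2) + 9*0)/(3*(-12 + 0)))*4)*(-4) = -12*9 + (((⅓)*(-108 + 4 + 0)/(-12))*4)*(-4) = -108 + (((⅓)*(-1/12)*(-104))*4)*(-4) = -108 + ((26/9)*4)*(-4) = -108 + (104/9)*(-4) = -108 - 416/9 = -1388/9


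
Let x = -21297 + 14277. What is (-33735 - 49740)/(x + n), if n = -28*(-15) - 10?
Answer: 16695/1322 ≈ 12.629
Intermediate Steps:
n = 410 (n = 420 - 10 = 410)
x = -7020
(-33735 - 49740)/(x + n) = (-33735 - 49740)/(-7020 + 410) = -83475/(-6610) = -83475*(-1/6610) = 16695/1322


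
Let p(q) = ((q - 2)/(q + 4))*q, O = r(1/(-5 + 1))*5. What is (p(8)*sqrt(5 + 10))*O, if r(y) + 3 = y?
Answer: -65*sqrt(15) ≈ -251.74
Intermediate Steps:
r(y) = -3 + y
O = -65/4 (O = (-3 + 1/(-5 + 1))*5 = (-3 + 1/(-4))*5 = (-3 - 1/4)*5 = -13/4*5 = -65/4 ≈ -16.250)
p(q) = q*(-2 + q)/(4 + q) (p(q) = ((-2 + q)/(4 + q))*q = q*(-2 + q)/(4 + q))
(p(8)*sqrt(5 + 10))*O = ((8*(-2 + 8)/(4 + 8))*sqrt(5 + 10))*(-65/4) = ((8*6/12)*sqrt(15))*(-65/4) = ((8*(1/12)*6)*sqrt(15))*(-65/4) = (4*sqrt(15))*(-65/4) = -65*sqrt(15)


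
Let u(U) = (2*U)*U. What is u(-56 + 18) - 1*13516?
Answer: -10628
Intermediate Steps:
u(U) = 2*U²
u(-56 + 18) - 1*13516 = 2*(-56 + 18)² - 1*13516 = 2*(-38)² - 13516 = 2*1444 - 13516 = 2888 - 13516 = -10628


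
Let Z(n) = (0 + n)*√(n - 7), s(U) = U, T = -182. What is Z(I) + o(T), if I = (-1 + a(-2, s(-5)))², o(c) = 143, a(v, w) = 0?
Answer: 143 + I*√6 ≈ 143.0 + 2.4495*I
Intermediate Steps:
I = 1 (I = (-1 + 0)² = (-1)² = 1)
Z(n) = n*√(-7 + n)
Z(I) + o(T) = 1*√(-7 + 1) + 143 = 1*√(-6) + 143 = 1*(I*√6) + 143 = I*√6 + 143 = 143 + I*√6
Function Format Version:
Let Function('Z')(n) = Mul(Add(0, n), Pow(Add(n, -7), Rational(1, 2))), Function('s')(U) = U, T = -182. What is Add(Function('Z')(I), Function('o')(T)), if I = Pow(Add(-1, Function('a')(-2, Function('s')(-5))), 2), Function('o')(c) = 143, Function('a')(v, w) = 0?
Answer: Add(143, Mul(I, Pow(6, Rational(1, 2)))) ≈ Add(143.00, Mul(2.4495, I))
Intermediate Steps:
I = 1 (I = Pow(Add(-1, 0), 2) = Pow(-1, 2) = 1)
Function('Z')(n) = Mul(n, Pow(Add(-7, n), Rational(1, 2)))
Add(Function('Z')(I), Function('o')(T)) = Add(Mul(1, Pow(Add(-7, 1), Rational(1, 2))), 143) = Add(Mul(1, Pow(-6, Rational(1, 2))), 143) = Add(Mul(1, Mul(I, Pow(6, Rational(1, 2)))), 143) = Add(Mul(I, Pow(6, Rational(1, 2))), 143) = Add(143, Mul(I, Pow(6, Rational(1, 2))))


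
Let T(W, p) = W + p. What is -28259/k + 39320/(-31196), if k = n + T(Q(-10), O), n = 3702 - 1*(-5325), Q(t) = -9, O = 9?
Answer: -309127351/70401573 ≈ -4.3909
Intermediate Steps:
n = 9027 (n = 3702 + 5325 = 9027)
k = 9027 (k = 9027 + (-9 + 9) = 9027 + 0 = 9027)
-28259/k + 39320/(-31196) = -28259/9027 + 39320/(-31196) = -28259*1/9027 + 39320*(-1/31196) = -28259/9027 - 9830/7799 = -309127351/70401573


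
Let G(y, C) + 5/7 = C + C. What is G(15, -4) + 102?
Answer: 653/7 ≈ 93.286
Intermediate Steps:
G(y, C) = -5/7 + 2*C (G(y, C) = -5/7 + (C + C) = -5/7 + 2*C)
G(15, -4) + 102 = (-5/7 + 2*(-4)) + 102 = (-5/7 - 8) + 102 = -61/7 + 102 = 653/7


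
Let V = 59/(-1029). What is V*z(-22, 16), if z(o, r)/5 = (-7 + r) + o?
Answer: 3835/1029 ≈ 3.7269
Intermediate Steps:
z(o, r) = -35 + 5*o + 5*r (z(o, r) = 5*((-7 + r) + o) = 5*(-7 + o + r) = -35 + 5*o + 5*r)
V = -59/1029 (V = 59*(-1/1029) = -59/1029 ≈ -0.057337)
V*z(-22, 16) = -59*(-35 + 5*(-22) + 5*16)/1029 = -59*(-35 - 110 + 80)/1029 = -59/1029*(-65) = 3835/1029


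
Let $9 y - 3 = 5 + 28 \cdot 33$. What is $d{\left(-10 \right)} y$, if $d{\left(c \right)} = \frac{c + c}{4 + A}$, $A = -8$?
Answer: $\frac{4660}{9} \approx 517.78$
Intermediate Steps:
$y = \frac{932}{9}$ ($y = \frac{1}{3} + \frac{5 + 28 \cdot 33}{9} = \frac{1}{3} + \frac{5 + 924}{9} = \frac{1}{3} + \frac{1}{9} \cdot 929 = \frac{1}{3} + \frac{929}{9} = \frac{932}{9} \approx 103.56$)
$d{\left(c \right)} = - \frac{c}{2}$ ($d{\left(c \right)} = \frac{c + c}{4 - 8} = \frac{2 c}{-4} = 2 c \left(- \frac{1}{4}\right) = - \frac{c}{2}$)
$d{\left(-10 \right)} y = \left(- \frac{1}{2}\right) \left(-10\right) \frac{932}{9} = 5 \cdot \frac{932}{9} = \frac{4660}{9}$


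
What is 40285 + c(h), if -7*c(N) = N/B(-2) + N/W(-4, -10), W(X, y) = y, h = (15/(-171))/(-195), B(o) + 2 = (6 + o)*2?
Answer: 9403123274/233415 ≈ 40285.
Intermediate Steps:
B(o) = 10 + 2*o (B(o) = -2 + (6 + o)*2 = -2 + (12 + 2*o) = 10 + 2*o)
h = 1/2223 (h = (15*(-1/171))*(-1/195) = -5/57*(-1/195) = 1/2223 ≈ 0.00044984)
c(N) = -N/105 (c(N) = -(N/(10 + 2*(-2)) + N/(-10))/7 = -(N/(10 - 4) + N*(-1/10))/7 = -(N/6 - N/10)/7 = -N/105)
40285 + c(h) = 40285 - 1/105*1/2223 = 40285 - 1/233415 = 9403123274/233415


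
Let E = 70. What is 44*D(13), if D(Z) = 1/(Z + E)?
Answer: 44/83 ≈ 0.53012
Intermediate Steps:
D(Z) = 1/(70 + Z) (D(Z) = 1/(Z + 70) = 1/(70 + Z))
44*D(13) = 44/(70 + 13) = 44/83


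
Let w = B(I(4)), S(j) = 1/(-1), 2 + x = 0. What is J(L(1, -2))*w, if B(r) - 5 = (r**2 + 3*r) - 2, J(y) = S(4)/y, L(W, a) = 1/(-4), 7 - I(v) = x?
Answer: 444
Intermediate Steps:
x = -2 (x = -2 + 0 = -2)
I(v) = 9 (I(v) = 7 - 1*(-2) = 7 + 2 = 9)
L(W, a) = -1/4
S(j) = -1
J(y) = -1/y
B(r) = 3 + r**2 + 3*r (B(r) = 5 + ((r**2 + 3*r) - 2) = 5 + (-2 + r**2 + 3*r) = 3 + r**2 + 3*r)
w = 111 (w = 3 + 9**2 + 3*9 = 3 + 81 + 27 = 111)
J(L(1, -2))*w = -1/(-1/4)*111 = -1*(-4)*111 = 4*111 = 444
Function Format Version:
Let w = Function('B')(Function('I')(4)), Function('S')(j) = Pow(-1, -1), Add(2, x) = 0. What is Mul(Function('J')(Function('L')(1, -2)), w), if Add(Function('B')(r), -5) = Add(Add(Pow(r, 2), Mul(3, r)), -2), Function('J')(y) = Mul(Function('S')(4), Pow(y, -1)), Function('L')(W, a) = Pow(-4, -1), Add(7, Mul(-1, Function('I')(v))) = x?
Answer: 444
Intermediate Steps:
x = -2 (x = Add(-2, 0) = -2)
Function('I')(v) = 9 (Function('I')(v) = Add(7, Mul(-1, -2)) = Add(7, 2) = 9)
Function('L')(W, a) = Rational(-1, 4)
Function('S')(j) = -1
Function('J')(y) = Mul(-1, Pow(y, -1))
Function('B')(r) = Add(3, Pow(r, 2), Mul(3, r)) (Function('B')(r) = Add(5, Add(Add(Pow(r, 2), Mul(3, r)), -2)) = Add(5, Add(-2, Pow(r, 2), Mul(3, r))) = Add(3, Pow(r, 2), Mul(3, r)))
w = 111 (w = Add(3, Pow(9, 2), Mul(3, 9)) = Add(3, 81, 27) = 111)
Mul(Function('J')(Function('L')(1, -2)), w) = Mul(Mul(-1, Pow(Rational(-1, 4), -1)), 111) = Mul(Mul(-1, -4), 111) = Mul(4, 111) = 444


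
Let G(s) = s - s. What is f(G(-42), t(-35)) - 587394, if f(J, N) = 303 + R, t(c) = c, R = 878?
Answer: -586213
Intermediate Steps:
G(s) = 0
f(J, N) = 1181 (f(J, N) = 303 + 878 = 1181)
f(G(-42), t(-35)) - 587394 = 1181 - 587394 = -586213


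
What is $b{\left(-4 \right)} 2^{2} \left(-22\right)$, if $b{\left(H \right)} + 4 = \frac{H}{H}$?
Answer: $264$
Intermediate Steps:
$b{\left(H \right)} = -3$ ($b{\left(H \right)} = -4 + \frac{H}{H} = -4 + 1 = -3$)
$b{\left(-4 \right)} 2^{2} \left(-22\right) = - 3 \cdot 2^{2} \left(-22\right) = \left(-3\right) 4 \left(-22\right) = \left(-12\right) \left(-22\right) = 264$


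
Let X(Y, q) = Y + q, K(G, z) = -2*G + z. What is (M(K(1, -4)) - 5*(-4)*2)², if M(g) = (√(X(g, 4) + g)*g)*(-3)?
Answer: -992 + 2880*I*√2 ≈ -992.0 + 4072.9*I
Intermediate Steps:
K(G, z) = z - 2*G
M(g) = -3*g*√(4 + 2*g) (M(g) = (√((g + 4) + g)*g)*(-3) = (√((4 + g) + g)*g)*(-3) = (√(4 + 2*g)*g)*(-3) = (g*√(4 + 2*g))*(-3) = -3*g*√(4 + 2*g))
(M(K(1, -4)) - 5*(-4)*2)² = (-3*(-4 - 2*1)*√(4 + 2*(-4 - 2*1)) - 5*(-4)*2)² = (-3*(-4 - 2)*√(4 + 2*(-4 - 2)) + 20*2)² = (-3*(-6)*√(4 + 2*(-6)) + 40)² = (-3*(-6)*√(4 - 12) + 40)² = (-3*(-6)*√(-8) + 40)² = (-3*(-6)*2*I*√2 + 40)² = (36*I*√2 + 40)² = (40 + 36*I*√2)²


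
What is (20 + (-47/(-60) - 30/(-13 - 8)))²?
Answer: 87030241/176400 ≈ 493.37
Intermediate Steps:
(20 + (-47/(-60) - 30/(-13 - 8)))² = (20 + (-47*(-1/60) - 30/(-21)))² = (20 + (47/60 - 30*(-1/21)))² = (20 + (47/60 + 10/7))² = (20 + 929/420)² = (9329/420)² = 87030241/176400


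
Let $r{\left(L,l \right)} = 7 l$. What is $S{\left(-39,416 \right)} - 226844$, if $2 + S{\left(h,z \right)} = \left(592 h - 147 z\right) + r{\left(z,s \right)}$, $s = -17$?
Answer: $-311205$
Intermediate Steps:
$S{\left(h,z \right)} = -121 - 147 z + 592 h$ ($S{\left(h,z \right)} = -2 + \left(\left(592 h - 147 z\right) + 7 \left(-17\right)\right) = -2 - \left(119 - 592 h + 147 z\right) = -121 - 147 z + 592 h$)
$S{\left(-39,416 \right)} - 226844 = \left(-121 - 61152 + 592 \left(-39\right)\right) - 226844 = \left(-121 - 61152 - 23088\right) - 226844 = -84361 - 226844 = -311205$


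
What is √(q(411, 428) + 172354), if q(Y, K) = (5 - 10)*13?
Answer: √172289 ≈ 415.08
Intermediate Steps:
q(Y, K) = -65 (q(Y, K) = -5*13 = -65)
√(q(411, 428) + 172354) = √(-65 + 172354) = √172289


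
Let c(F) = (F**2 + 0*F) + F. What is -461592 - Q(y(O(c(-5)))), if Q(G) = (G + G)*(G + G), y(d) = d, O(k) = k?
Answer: -463192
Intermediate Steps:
c(F) = F + F**2 (c(F) = (F**2 + 0) + F = F**2 + F = F + F**2)
Q(G) = 4*G**2 (Q(G) = (2*G)*(2*G) = 4*G**2)
-461592 - Q(y(O(c(-5)))) = -461592 - 4*(-5*(1 - 5))**2 = -461592 - 4*(-5*(-4))**2 = -461592 - 4*20**2 = -461592 - 4*400 = -461592 - 1*1600 = -461592 - 1600 = -463192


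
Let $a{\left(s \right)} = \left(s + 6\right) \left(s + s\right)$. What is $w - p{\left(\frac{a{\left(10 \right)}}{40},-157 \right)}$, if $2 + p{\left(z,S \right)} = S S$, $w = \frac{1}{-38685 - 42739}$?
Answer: $- \frac{2006857329}{81424} \approx -24647.0$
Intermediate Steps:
$a{\left(s \right)} = 2 s \left(6 + s\right)$ ($a{\left(s \right)} = \left(6 + s\right) 2 s = 2 s \left(6 + s\right)$)
$w = - \frac{1}{81424}$ ($w = \frac{1}{-81424} = - \frac{1}{81424} \approx -1.2281 \cdot 10^{-5}$)
$p{\left(z,S \right)} = -2 + S^{2}$ ($p{\left(z,S \right)} = -2 + S S = -2 + S^{2}$)
$w - p{\left(\frac{a{\left(10 \right)}}{40},-157 \right)} = - \frac{1}{81424} - \left(-2 + \left(-157\right)^{2}\right) = - \frac{1}{81424} - \left(-2 + 24649\right) = - \frac{1}{81424} - 24647 = - \frac{2006857329}{81424}$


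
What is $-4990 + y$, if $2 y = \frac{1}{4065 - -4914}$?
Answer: $- \frac{89610419}{17958} \approx -4990.0$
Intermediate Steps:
$y = \frac{1}{17958}$ ($y = \frac{1}{2 \left(4065 - -4914\right)} = \frac{1}{2 \left(4065 + 4914\right)} = \frac{1}{2 \cdot 8979} = \frac{1}{2} \cdot \frac{1}{8979} = \frac{1}{17958} \approx 5.5685 \cdot 10^{-5}$)
$-4990 + y = -4990 + \frac{1}{17958} = - \frac{89610419}{17958}$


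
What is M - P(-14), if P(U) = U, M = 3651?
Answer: 3665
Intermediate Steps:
M - P(-14) = 3651 - 1*(-14) = 3651 + 14 = 3665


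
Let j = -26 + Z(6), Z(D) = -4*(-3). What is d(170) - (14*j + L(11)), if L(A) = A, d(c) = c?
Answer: 355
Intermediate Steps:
Z(D) = 12
j = -14 (j = -26 + 12 = -14)
d(170) - (14*j + L(11)) = 170 - (14*(-14) + 11) = 170 - (-196 + 11) = 170 - 1*(-185) = 170 + 185 = 355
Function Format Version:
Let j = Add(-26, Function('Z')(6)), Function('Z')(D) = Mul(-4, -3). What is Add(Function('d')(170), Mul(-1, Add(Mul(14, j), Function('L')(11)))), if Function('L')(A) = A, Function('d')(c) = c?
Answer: 355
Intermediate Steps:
Function('Z')(D) = 12
j = -14 (j = Add(-26, 12) = -14)
Add(Function('d')(170), Mul(-1, Add(Mul(14, j), Function('L')(11)))) = Add(170, Mul(-1, Add(Mul(14, -14), 11))) = Add(170, Mul(-1, Add(-196, 11))) = Add(170, Mul(-1, -185)) = Add(170, 185) = 355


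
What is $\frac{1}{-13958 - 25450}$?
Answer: $- \frac{1}{39408} \approx -2.5376 \cdot 10^{-5}$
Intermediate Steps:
$\frac{1}{-13958 - 25450} = \frac{1}{-39408} = - \frac{1}{39408}$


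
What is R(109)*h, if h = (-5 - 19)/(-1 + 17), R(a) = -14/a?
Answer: 21/109 ≈ 0.19266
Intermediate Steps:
h = -3/2 (h = -24/16 = -24*1/16 = -3/2 ≈ -1.5000)
R(109)*h = -14/109*(-3/2) = 21/109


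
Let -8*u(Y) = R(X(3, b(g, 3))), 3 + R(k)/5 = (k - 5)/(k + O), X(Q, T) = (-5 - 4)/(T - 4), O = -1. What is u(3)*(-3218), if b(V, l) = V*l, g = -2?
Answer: 152855/2 ≈ 76428.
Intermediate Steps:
X(Q, T) = -9/(-4 + T)
R(k) = -15 + 5*(-5 + k)/(-1 + k) (R(k) = -15 + 5*((k - 5)/(k - 1)) = -15 + 5*((-5 + k)/(-1 + k)) = -15 + 5*(-5 + k)/(-1 + k))
u(Y) = -95/4 (u(Y) = -5*(-1 - (-9)/(-4 - 2*3))/(4*(-1 - 9/(-4 - 2*3))) = -5*(-1 - (-9)/(-4 - 6))/(4*(-1 - 9/(-4 - 6))) = -5*(-1 - (-9)/(-10))/(4*(-1 - 9/(-10))) = -5*(-1 - (-9)*(-1)/10)/(4*(-1 - 9*(-⅒))) = -5*(-1 - 1*9/10)/(4*(-1 + 9/10)) = -5*(-1 - 9/10)/(4*(-⅒)) = -5*(-10)*(-19)/(4*10) = -⅛*190 = -95/4)
u(3)*(-3218) = -95/4*(-3218) = 152855/2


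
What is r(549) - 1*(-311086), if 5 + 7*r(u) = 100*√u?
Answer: 2177597/7 + 300*√61/7 ≈ 3.1142e+5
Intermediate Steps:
r(u) = -5/7 + 100*√u/7 (r(u) = -5/7 + (100*√u)/7 = -5/7 + 100*√u/7)
r(549) - 1*(-311086) = (-5/7 + 100*√549/7) - 1*(-311086) = (-5/7 + 100*(3*√61)/7) + 311086 = (-5/7 + 300*√61/7) + 311086 = 2177597/7 + 300*√61/7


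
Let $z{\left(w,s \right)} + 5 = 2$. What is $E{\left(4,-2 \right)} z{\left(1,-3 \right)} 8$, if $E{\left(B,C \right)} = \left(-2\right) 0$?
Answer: $0$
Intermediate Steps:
$E{\left(B,C \right)} = 0$
$z{\left(w,s \right)} = -3$ ($z{\left(w,s \right)} = -5 + 2 = -3$)
$E{\left(4,-2 \right)} z{\left(1,-3 \right)} 8 = 0 \left(-3\right) 8 = 0 \cdot 8 = 0$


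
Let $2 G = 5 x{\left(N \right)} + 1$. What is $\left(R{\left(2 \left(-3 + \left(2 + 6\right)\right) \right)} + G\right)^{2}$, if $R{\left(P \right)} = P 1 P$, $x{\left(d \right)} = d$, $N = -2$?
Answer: $\frac{36481}{4} \approx 9120.3$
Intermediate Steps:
$G = - \frac{9}{2}$ ($G = \frac{5 \left(-2\right) + 1}{2} = \frac{-10 + 1}{2} = \frac{1}{2} \left(-9\right) = - \frac{9}{2} \approx -4.5$)
$R{\left(P \right)} = P^{2}$ ($R{\left(P \right)} = P P = P^{2}$)
$\left(R{\left(2 \left(-3 + \left(2 + 6\right)\right) \right)} + G\right)^{2} = \left(\left(2 \left(-3 + \left(2 + 6\right)\right)\right)^{2} - \frac{9}{2}\right)^{2} = \left(\left(2 \left(-3 + 8\right)\right)^{2} - \frac{9}{2}\right)^{2} = \left(\left(2 \cdot 5\right)^{2} - \frac{9}{2}\right)^{2} = \left(10^{2} - \frac{9}{2}\right)^{2} = \left(100 - \frac{9}{2}\right)^{2} = \left(\frac{191}{2}\right)^{2} = \frac{36481}{4}$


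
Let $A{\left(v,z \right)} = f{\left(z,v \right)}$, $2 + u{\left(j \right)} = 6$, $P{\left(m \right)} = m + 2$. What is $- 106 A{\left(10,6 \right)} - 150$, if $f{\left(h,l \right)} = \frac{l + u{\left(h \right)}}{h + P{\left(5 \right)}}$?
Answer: $- \frac{3434}{13} \approx -264.15$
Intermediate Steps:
$P{\left(m \right)} = 2 + m$
$u{\left(j \right)} = 4$ ($u{\left(j \right)} = -2 + 6 = 4$)
$f{\left(h,l \right)} = \frac{4 + l}{7 + h}$ ($f{\left(h,l \right)} = \frac{l + 4}{h + \left(2 + 5\right)} = \frac{4 + l}{h + 7} = \frac{4 + l}{7 + h}$)
$A{\left(v,z \right)} = \frac{4 + v}{7 + z}$
$- 106 A{\left(10,6 \right)} - 150 = - 106 \frac{4 + 10}{7 + 6} - 150 = - 106 \cdot \frac{1}{13} \cdot 14 - 150 = \left(-106\right) \frac{14}{13} - 150 = - \frac{1484}{13} - 150 = - \frac{3434}{13}$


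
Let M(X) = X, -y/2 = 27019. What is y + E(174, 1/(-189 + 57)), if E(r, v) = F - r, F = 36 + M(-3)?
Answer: -54179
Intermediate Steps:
y = -54038 (y = -2*27019 = -54038)
F = 33 (F = 36 - 3 = 33)
E(r, v) = 33 - r
y + E(174, 1/(-189 + 57)) = -54038 + (33 - 1*174) = -54038 + (33 - 174) = -54038 - 141 = -54179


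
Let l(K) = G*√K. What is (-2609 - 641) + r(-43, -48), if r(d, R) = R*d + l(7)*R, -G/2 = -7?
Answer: -1186 - 672*√7 ≈ -2963.9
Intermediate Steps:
G = 14 (G = -2*(-7) = 14)
l(K) = 14*√K
r(d, R) = R*d + 14*R*√7 (r(d, R) = R*d + (14*√7)*R = R*d + 14*R*√7)
(-2609 - 641) + r(-43, -48) = (-2609 - 641) - 48*(-43 + 14*√7) = -3250 + (2064 - 672*√7) = -1186 - 672*√7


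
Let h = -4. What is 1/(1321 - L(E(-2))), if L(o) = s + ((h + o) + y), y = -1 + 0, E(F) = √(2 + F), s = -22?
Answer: 1/1348 ≈ 0.00074184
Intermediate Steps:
y = -1
L(o) = -27 + o (L(o) = -22 + ((-4 + o) - 1) = -22 + (-5 + o) = -27 + o)
1/(1321 - L(E(-2))) = 1/(1321 - (-27 + √(2 - 2))) = 1/(1321 - (-27 + √0)) = 1/(1321 - (-27 + 0)) = 1/(1321 - 1*(-27)) = 1/(1321 + 27) = 1/1348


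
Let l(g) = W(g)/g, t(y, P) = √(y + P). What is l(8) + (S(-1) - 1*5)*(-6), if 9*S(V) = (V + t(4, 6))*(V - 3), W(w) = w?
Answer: 85/3 + 8*√10/3 ≈ 36.766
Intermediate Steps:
t(y, P) = √(P + y)
l(g) = 1 (l(g) = g/g = 1)
S(V) = (-3 + V)*(V + √10)/9 (S(V) = ((V + √(6 + 4))*(V - 3))/9 = ((V + √10)*(-3 + V))/9 = ((-3 + V)*(V + √10))/9 = (-3 + V)*(V + √10)/9)
l(8) + (S(-1) - 1*5)*(-6) = 1 + ((-⅓*(-1) - √10/3 + (⅑)*(-1)² + (⅑)*(-1)*√10) - 1*5)*(-6) = 1 + ((⅓ - √10/3 + (⅑)*1 - √10/9) - 5)*(-6) = 1 + ((⅓ - √10/3 + ⅑ - √10/9) - 5)*(-6) = 1 + ((4/9 - 4*√10/9) - 5)*(-6) = 1 + (-41/9 - 4*√10/9)*(-6) = 1 + (82/3 + 8*√10/3) = 85/3 + 8*√10/3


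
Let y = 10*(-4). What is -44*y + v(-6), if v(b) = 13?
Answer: 1773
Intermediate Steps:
y = -40
-44*y + v(-6) = -44*(-40) + 13 = 1760 + 13 = 1773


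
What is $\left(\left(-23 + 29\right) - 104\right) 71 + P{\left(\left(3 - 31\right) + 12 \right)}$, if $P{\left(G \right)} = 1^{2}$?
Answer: $-6957$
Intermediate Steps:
$P{\left(G \right)} = 1$
$\left(\left(-23 + 29\right) - 104\right) 71 + P{\left(\left(3 - 31\right) + 12 \right)} = \left(\left(-23 + 29\right) - 104\right) 71 + 1 = \left(6 - 104\right) 71 + 1 = \left(-98\right) 71 + 1 = -6958 + 1 = -6957$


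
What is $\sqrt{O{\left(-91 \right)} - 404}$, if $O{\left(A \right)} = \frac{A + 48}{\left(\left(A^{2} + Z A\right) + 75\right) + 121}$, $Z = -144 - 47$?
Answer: $\frac{5 i \sqrt{10805204886}}{25858} \approx 20.1 i$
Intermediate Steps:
$Z = -191$ ($Z = -144 - 47 = -191$)
$O{\left(A \right)} = \frac{48 + A}{196 + A^{2} - 191 A}$ ($O{\left(A \right)} = \frac{A + 48}{\left(\left(A^{2} - 191 A\right) + 75\right) + 121} = \frac{48 + A}{\left(75 + A^{2} - 191 A\right) + 121} = \frac{48 + A}{196 + A^{2} - 191 A}$)
$\sqrt{O{\left(-91 \right)} - 404} = \sqrt{\frac{48 - 91}{196 + \left(-91\right)^{2} - -17381} - 404} = \sqrt{\frac{1}{196 + 8281 + 17381} \left(-43\right) - 404} = \sqrt{\frac{1}{25858} \left(-43\right) - 404} = \sqrt{- \frac{43}{25858} - 404} = \sqrt{- \frac{10446675}{25858}} = \frac{5 i \sqrt{10805204886}}{25858}$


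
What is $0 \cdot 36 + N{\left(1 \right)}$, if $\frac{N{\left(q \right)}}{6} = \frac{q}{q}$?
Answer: $6$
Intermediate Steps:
$N{\left(q \right)} = 6$ ($N{\left(q \right)} = 6 \frac{q}{q} = 6 \cdot 1 = 6$)
$0 \cdot 36 + N{\left(1 \right)} = 0 \cdot 36 + 6 = 0 + 6 = 6$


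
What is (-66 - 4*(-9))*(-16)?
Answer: 480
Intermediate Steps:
(-66 - 4*(-9))*(-16) = (-66 + 36)*(-16) = -30*(-16) = 480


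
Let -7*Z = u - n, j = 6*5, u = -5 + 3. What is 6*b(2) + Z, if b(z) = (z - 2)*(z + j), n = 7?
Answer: 9/7 ≈ 1.2857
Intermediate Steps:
u = -2
j = 30
Z = 9/7 (Z = -(-2 - 1*7)/7 = -(-2 - 7)/7 = -⅐*(-9) = 9/7 ≈ 1.2857)
b(z) = (-2 + z)*(30 + z) (b(z) = (z - 2)*(z + 30) = (-2 + z)*(30 + z))
6*b(2) + Z = 6*(-60 + 2² + 28*2) + 9/7 = 6*(-60 + 4 + 56) + 9/7 = 6*0 + 9/7 = 0 + 9/7 = 9/7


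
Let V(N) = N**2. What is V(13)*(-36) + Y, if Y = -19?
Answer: -6103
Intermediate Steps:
V(13)*(-36) + Y = 13**2*(-36) - 19 = 169*(-36) - 19 = -6084 - 19 = -6103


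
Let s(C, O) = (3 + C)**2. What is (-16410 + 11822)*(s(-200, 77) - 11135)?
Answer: -126968312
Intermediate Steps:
(-16410 + 11822)*(s(-200, 77) - 11135) = (-16410 + 11822)*((3 - 200)**2 - 11135) = -4588*((-197)**2 - 11135) = -4588*(38809 - 11135) = -4588*27674 = -126968312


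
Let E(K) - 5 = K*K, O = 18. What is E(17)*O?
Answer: 5292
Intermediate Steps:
E(K) = 5 + K**2 (E(K) = 5 + K*K = 5 + K**2)
E(17)*O = (5 + 17**2)*18 = (5 + 289)*18 = 294*18 = 5292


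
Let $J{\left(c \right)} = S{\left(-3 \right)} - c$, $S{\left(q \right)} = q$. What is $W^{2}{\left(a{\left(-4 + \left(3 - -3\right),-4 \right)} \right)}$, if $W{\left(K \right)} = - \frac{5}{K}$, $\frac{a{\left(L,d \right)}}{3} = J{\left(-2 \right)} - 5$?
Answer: $\frac{25}{324} \approx 0.07716$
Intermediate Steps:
$J{\left(c \right)} = -3 - c$
$a{\left(L,d \right)} = -18$ ($a{\left(L,d \right)} = 3 \left(\left(-3 - -2\right) - 5\right) = 3 \left(\left(-3 + 2\right) - 5\right) = 3 \left(-1 - 5\right) = 3 \left(-6\right) = -18$)
$W^{2}{\left(a{\left(-4 + \left(3 - -3\right),-4 \right)} \right)} = \left(- \frac{5}{-18}\right)^{2} = \left(\left(-5\right) \left(- \frac{1}{18}\right)\right)^{2} = \left(\frac{5}{18}\right)^{2} = \frac{25}{324}$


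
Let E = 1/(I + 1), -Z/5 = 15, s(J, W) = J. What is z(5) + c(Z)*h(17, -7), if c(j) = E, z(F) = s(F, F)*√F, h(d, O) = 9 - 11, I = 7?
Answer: -¼ + 5*√5 ≈ 10.930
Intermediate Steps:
Z = -75 (Z = -5*15 = -75)
h(d, O) = -2
z(F) = F^(3/2) (z(F) = F*√F = F^(3/2))
E = ⅛ (E = 1/(7 + 1) = 1/8 = ⅛ ≈ 0.12500)
c(j) = ⅛
z(5) + c(Z)*h(17, -7) = 5^(3/2) + (⅛)*(-2) = 5*√5 - ¼ = -¼ + 5*√5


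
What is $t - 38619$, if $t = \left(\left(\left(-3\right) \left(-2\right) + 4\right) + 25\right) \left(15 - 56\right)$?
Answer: $-40054$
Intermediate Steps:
$t = -1435$ ($t = \left(\left(6 + 4\right) + 25\right) \left(15 - 56\right) = \left(10 + 25\right) \left(-41\right) = 35 \left(-41\right) = -1435$)
$t - 38619 = -1435 - 38619 = -40054$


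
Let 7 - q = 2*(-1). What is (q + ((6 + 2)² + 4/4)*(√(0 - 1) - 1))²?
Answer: (-56 + 65*I)² ≈ -1089.0 - 7280.0*I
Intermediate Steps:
q = 9 (q = 7 - 2*(-1) = 7 - 1*(-2) = 7 + 2 = 9)
(q + ((6 + 2)² + 4/4)*(√(0 - 1) - 1))² = (9 + ((6 + 2)² + 4/4)*(√(0 - 1) - 1))² = (9 + (8² + 4*(¼))*(√(-1) - 1))² = (9 + (64 + 1)*(I - 1))² = (9 + 65*(-1 + I))² = (9 + (-65 + 65*I))² = (-56 + 65*I)²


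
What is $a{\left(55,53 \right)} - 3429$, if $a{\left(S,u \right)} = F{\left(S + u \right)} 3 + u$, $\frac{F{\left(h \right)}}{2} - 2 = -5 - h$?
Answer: $-4042$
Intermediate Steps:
$F{\left(h \right)} = -6 - 2 h$ ($F{\left(h \right)} = 4 + 2 \left(-5 - h\right) = 4 - \left(10 + 2 h\right) = -6 - 2 h$)
$a{\left(S,u \right)} = -18 - 6 S - 5 u$ ($a{\left(S,u \right)} = \left(-6 - 2 \left(S + u\right)\right) 3 + u = \left(-6 - \left(2 S + 2 u\right)\right) 3 + u = \left(-6 - 2 S - 2 u\right) 3 + u = \left(-18 - 6 S - 6 u\right) + u = -18 - 6 S - 5 u$)
$a{\left(55,53 \right)} - 3429 = \left(-18 - 330 - 265\right) - 3429 = -613 - 3429 = -4042$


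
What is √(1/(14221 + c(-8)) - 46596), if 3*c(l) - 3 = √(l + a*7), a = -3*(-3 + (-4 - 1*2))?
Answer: √(-1988064933 - 46596*√181)/√(42666 + √181) ≈ 215.86*I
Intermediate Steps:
a = 27 (a = -3*(-3 + (-4 - 2)) = -3*(-3 - 6) = -3*(-9) = 27)
c(l) = 1 + √(189 + l)/3 (c(l) = 1 + √(l + 27*7)/3 = 1 + √(l + 189)/3 = 1 + √(189 + l)/3)
√(1/(14221 + c(-8)) - 46596) = √(1/(14221 + (1 + √(189 - 8)/3)) - 46596) = √(1/(14221 + (1 + √181/3)) - 46596) = √(1/(14222 + √181/3) - 46596) = √(-46596 + 1/(14222 + √181/3))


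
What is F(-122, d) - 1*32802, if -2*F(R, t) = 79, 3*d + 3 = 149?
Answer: -65683/2 ≈ -32842.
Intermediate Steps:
d = 146/3 (d = -1 + (⅓)*149 = -1 + 149/3 = 146/3 ≈ 48.667)
F(R, t) = -79/2 (F(R, t) = -½*79 = -79/2)
F(-122, d) - 1*32802 = -79/2 - 1*32802 = -79/2 - 32802 = -65683/2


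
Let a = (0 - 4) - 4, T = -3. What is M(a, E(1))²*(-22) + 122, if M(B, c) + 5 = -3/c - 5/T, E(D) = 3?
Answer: -2620/9 ≈ -291.11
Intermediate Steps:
a = -8 (a = -4 - 4 = -8)
M(B, c) = -10/3 - 3/c (M(B, c) = -5 + (-3/c - 5/(-3)) = -5 + (-3/c - 5*(-⅓)) = -5 + (-3/c + 5/3) = -5 + (5/3 - 3/c) = -10/3 - 3/c)
M(a, E(1))²*(-22) + 122 = (-10/3 - 3/3)²*(-22) + 122 = (-10/3 - 3*⅓)²*(-22) + 122 = (-10/3 - 1)²*(-22) + 122 = (-13/3)²*(-22) + 122 = (169/9)*(-22) + 122 = -3718/9 + 122 = -2620/9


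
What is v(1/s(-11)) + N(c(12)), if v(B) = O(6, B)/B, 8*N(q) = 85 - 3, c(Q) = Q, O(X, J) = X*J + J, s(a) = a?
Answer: 69/4 ≈ 17.250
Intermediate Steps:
O(X, J) = J + J*X (O(X, J) = J*X + J = J + J*X)
N(q) = 41/4 (N(q) = (85 - 3)/8 = (⅛)*82 = 41/4)
v(B) = 7 (v(B) = (B*(1 + 6))/B = (B*7)/B = (7*B)/B = 7)
v(1/s(-11)) + N(c(12)) = 7 + 41/4 = 69/4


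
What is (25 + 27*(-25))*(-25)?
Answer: 16250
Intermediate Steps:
(25 + 27*(-25))*(-25) = (25 - 675)*(-25) = -650*(-25) = 16250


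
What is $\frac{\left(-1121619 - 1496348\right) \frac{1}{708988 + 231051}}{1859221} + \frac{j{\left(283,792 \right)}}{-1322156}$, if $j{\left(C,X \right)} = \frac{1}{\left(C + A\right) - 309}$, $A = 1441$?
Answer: $- \frac{4899573239495199}{3269761139327490868060} \approx -1.4985 \cdot 10^{-6}$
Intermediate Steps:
$j{\left(C,X \right)} = \frac{1}{1132 + C}$ ($j{\left(C,X \right)} = \frac{1}{\left(C + 1441\right) - 309} = \frac{1}{\left(1441 + C\right) - 309} = \frac{1}{1132 + C}$)
$\frac{\left(-1121619 - 1496348\right) \frac{1}{708988 + 231051}}{1859221} + \frac{j{\left(283,792 \right)}}{-1322156} = \frac{\left(-1121619 - 1496348\right) \frac{1}{708988 + 231051}}{1859221} + \frac{1}{\left(1132 + 283\right) \left(-1322156\right)} = - \frac{2617967}{940039} \cdot \frac{1}{1859221} + \frac{1}{1415} \left(- \frac{1}{1322156}\right) = \left(-2617967\right) \frac{1}{940039} \cdot \frac{1}{1859221} + \frac{1}{1415} \left(- \frac{1}{1322156}\right) = \left(- \frac{2617967}{940039}\right) \frac{1}{1859221} - \frac{1}{1870850740} = - \frac{2617967}{1747740249619} - \frac{1}{1870850740} = - \frac{4899573239495199}{3269761139327490868060}$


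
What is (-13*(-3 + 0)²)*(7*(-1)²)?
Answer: -819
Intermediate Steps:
(-13*(-3 + 0)²)*(7*(-1)²) = (-13*(-3)²)*(7*1) = -13*9*7 = -117*7 = -819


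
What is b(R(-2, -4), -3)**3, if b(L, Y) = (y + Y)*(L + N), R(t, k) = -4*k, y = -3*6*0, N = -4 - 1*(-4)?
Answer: -110592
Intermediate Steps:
N = 0 (N = -4 + 4 = 0)
y = 0 (y = -18*0 = 0)
b(L, Y) = L*Y (b(L, Y) = (0 + Y)*(L + 0) = Y*L = L*Y)
b(R(-2, -4), -3)**3 = (-4*(-4)*(-3))**3 = (16*(-3))**3 = (-48)**3 = -110592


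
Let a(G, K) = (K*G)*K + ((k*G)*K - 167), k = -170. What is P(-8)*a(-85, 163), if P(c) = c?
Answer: -774544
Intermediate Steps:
a(G, K) = -167 + G*K**2 - 170*G*K (a(G, K) = (K*G)*K + ((-170*G)*K - 167) = (G*K)*K + (-170*G*K - 167) = G*K**2 + (-167 - 170*G*K) = -167 + G*K**2 - 170*G*K)
P(-8)*a(-85, 163) = -8*(-167 - 85*163**2 - 170*(-85)*163) = -8*(-167 - 85*26569 + 2355350) = -8*(-167 - 2258365 + 2355350) = -8*96818 = -774544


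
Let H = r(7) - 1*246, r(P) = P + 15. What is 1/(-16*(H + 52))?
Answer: 1/2752 ≈ 0.00036337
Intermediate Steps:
r(P) = 15 + P
H = -224 (H = (15 + 7) - 1*246 = 22 - 246 = -224)
1/(-16*(H + 52)) = 1/(-16*(-224 + 52)) = 1/(-16*(-172)) = 1/2752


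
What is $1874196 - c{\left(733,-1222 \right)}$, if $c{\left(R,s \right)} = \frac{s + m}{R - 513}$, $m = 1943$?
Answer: $\frac{412322399}{220} \approx 1.8742 \cdot 10^{6}$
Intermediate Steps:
$c{\left(R,s \right)} = \frac{1943 + s}{-513 + R}$ ($c{\left(R,s \right)} = \frac{s + 1943}{R - 513} = \frac{1943 + s}{-513 + R}$)
$1874196 - c{\left(733,-1222 \right)} = 1874196 - \frac{1943 - 1222}{-513 + 733} = 1874196 - \frac{1}{220} \cdot 721 = 1874196 - \frac{721}{220} = \frac{412322399}{220}$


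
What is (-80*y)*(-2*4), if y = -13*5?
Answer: -41600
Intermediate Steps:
y = -65
(-80*y)*(-2*4) = (-80*(-65))*(-2*4) = 5200*(-8) = -41600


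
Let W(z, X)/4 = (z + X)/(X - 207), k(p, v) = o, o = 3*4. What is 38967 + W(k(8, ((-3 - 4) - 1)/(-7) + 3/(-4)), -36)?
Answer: 3156359/81 ≈ 38967.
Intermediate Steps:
o = 12
k(p, v) = 12
W(z, X) = 4*(X + z)/(-207 + X) (W(z, X) = 4*((z + X)/(X - 207)) = 4*((X + z)/(-207 + X)) = 4*(X + z)/(-207 + X))
38967 + W(k(8, ((-3 - 4) - 1)/(-7) + 3/(-4)), -36) = 38967 + 4*(-36 + 12)/(-207 - 36) = 38967 + 4*(-24)/(-243) = 38967 + 4*(-1/243)*(-24) = 38967 + 32/81 = 3156359/81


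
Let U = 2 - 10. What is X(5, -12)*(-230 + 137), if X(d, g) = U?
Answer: 744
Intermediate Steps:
U = -8
X(d, g) = -8
X(5, -12)*(-230 + 137) = -8*(-230 + 137) = -8*(-93) = 744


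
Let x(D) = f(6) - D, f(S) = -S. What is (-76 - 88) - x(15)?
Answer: -143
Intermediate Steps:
x(D) = -6 - D (x(D) = -1*6 - D = -6 - D)
(-76 - 88) - x(15) = (-76 - 88) - (-6 - 1*15) = -164 - (-6 - 15) = -164 - 1*(-21) = -164 + 21 = -143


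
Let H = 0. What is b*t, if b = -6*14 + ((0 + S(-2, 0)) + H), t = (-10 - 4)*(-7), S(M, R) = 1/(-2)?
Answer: -8281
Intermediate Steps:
S(M, R) = -½
t = 98 (t = -14*(-7) = 98)
b = -169/2 (b = -6*14 + ((0 - ½) + 0) = -84 + (-½ + 0) = -84 - ½ = -169/2 ≈ -84.500)
b*t = -169/2*98 = -8281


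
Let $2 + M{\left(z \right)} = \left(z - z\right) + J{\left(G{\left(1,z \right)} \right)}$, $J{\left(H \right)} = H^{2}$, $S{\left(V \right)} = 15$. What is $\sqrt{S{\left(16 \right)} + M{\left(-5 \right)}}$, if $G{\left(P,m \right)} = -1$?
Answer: $\sqrt{14} \approx 3.7417$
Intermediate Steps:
$M{\left(z \right)} = -1$ ($M{\left(z \right)} = -2 + \left(\left(z - z\right) + \left(-1\right)^{2}\right) = -2 + \left(0 + 1\right) = -2 + 1 = -1$)
$\sqrt{S{\left(16 \right)} + M{\left(-5 \right)}} = \sqrt{15 - 1} = \sqrt{14}$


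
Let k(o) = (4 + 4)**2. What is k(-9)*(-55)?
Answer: -3520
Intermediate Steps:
k(o) = 64 (k(o) = 8**2 = 64)
k(-9)*(-55) = 64*(-55) = -3520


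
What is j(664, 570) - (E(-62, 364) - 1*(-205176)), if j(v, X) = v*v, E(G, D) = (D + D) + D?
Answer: 234628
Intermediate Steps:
E(G, D) = 3*D (E(G, D) = 2*D + D = 3*D)
j(v, X) = v²
j(664, 570) - (E(-62, 364) - 1*(-205176)) = 664² - (3*364 - 1*(-205176)) = 440896 - (1092 + 205176) = 440896 - 1*206268 = 440896 - 206268 = 234628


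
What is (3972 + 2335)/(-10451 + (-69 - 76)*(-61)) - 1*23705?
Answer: -38076537/1606 ≈ -23709.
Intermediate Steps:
(3972 + 2335)/(-10451 + (-69 - 76)*(-61)) - 1*23705 = 6307/(-10451 - 145*(-61)) - 23705 = 6307/(-10451 + 8845) - 23705 = 6307/(-1606) - 23705 = 6307*(-1/1606) - 23705 = -6307/1606 - 23705 = -38076537/1606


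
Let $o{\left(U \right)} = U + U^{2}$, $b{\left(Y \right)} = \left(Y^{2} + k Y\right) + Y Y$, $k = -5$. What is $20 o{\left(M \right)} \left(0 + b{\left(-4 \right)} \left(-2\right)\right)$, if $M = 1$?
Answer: $-4160$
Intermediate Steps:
$b{\left(Y \right)} = - 5 Y + 2 Y^{2}$ ($b{\left(Y \right)} = \left(Y^{2} - 5 Y\right) + Y Y = \left(Y^{2} - 5 Y\right) + Y^{2} = - 5 Y + 2 Y^{2}$)
$20 o{\left(M \right)} \left(0 + b{\left(-4 \right)} \left(-2\right)\right) = 20 \cdot 1 \left(1 + 1\right) \left(0 + - 4 \left(-5 + 2 \left(-4\right)\right) \left(-2\right)\right) = 20 \cdot 1 \cdot 2 \left(0 + - 4 \left(-5 - 8\right) \left(-2\right)\right) = 20 \cdot 2 \left(0 + \left(-4\right) \left(-13\right) \left(-2\right)\right) = 40 \left(0 + 52 \left(-2\right)\right) = 40 \left(0 - 104\right) = 40 \left(-104\right) = -4160$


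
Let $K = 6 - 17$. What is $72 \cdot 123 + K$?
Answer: $8845$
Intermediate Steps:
$K = -11$
$72 \cdot 123 + K = 72 \cdot 123 - 11 = 8856 - 11 = 8845$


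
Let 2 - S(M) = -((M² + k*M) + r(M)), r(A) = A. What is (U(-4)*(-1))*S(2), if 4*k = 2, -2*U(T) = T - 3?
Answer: -63/2 ≈ -31.500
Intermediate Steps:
U(T) = 3/2 - T/2 (U(T) = -(T - 3)/2 = -(-3 + T)/2 = 3/2 - T/2)
k = ½ (k = (¼)*2 = ½ ≈ 0.50000)
S(M) = 2 + M² + 3*M/2 (S(M) = 2 - (-1)*((M² + M/2) + M) = 2 - (-1)*(M² + 3*M/2) = 2 - (-M² - 3*M/2) = 2 + (M² + 3*M/2) = 2 + M² + 3*M/2)
(U(-4)*(-1))*S(2) = ((3/2 - ½*(-4))*(-1))*(2 + 2² + (3/2)*2) = ((3/2 + 2)*(-1))*(2 + 4 + 3) = ((7/2)*(-1))*9 = -7/2*9 = -63/2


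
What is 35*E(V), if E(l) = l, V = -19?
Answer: -665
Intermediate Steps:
35*E(V) = 35*(-19) = -665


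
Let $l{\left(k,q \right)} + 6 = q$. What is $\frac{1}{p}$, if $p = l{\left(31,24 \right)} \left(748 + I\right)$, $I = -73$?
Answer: $\frac{1}{12150} \approx 8.2304 \cdot 10^{-5}$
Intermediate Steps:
$l{\left(k,q \right)} = -6 + q$
$p = 12150$ ($p = \left(-6 + 24\right) \left(748 - 73\right) = 18 \cdot 675 = 12150$)
$\frac{1}{p} = \frac{1}{12150}$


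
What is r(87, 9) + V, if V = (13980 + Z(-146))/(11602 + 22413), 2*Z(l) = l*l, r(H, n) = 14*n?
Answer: 4310528/34015 ≈ 126.72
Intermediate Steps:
Z(l) = l²/2 (Z(l) = (l*l)/2 = l²/2)
V = 24638/34015 (V = (13980 + (½)*(-146)²)/(11602 + 22413) = (13980 + (½)*21316)/34015 = (13980 + 10658)*(1/34015) = 24638*(1/34015) = 24638/34015 ≈ 0.72433)
r(87, 9) + V = 14*9 + 24638/34015 = 126 + 24638/34015 = 4310528/34015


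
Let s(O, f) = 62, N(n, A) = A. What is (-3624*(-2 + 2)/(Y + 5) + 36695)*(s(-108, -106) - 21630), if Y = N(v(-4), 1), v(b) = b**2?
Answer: -791437760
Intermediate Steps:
Y = 1
(-3624*(-2 + 2)/(Y + 5) + 36695)*(s(-108, -106) - 21630) = (-3624*(-2 + 2)/(1 + 5) + 36695)*(62 - 21630) = (-0/6 + 36695)*(-21568) = (-3624*0 + 36695)*(-21568) = (0 + 36695)*(-21568) = 36695*(-21568) = -791437760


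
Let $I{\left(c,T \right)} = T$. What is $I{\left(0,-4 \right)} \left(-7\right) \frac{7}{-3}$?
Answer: $- \frac{196}{3} \approx -65.333$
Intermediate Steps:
$I{\left(0,-4 \right)} \left(-7\right) \frac{7}{-3} = \left(-4\right) \left(-7\right) \frac{7}{-3} = 28 \cdot 7 \left(- \frac{1}{3}\right) = 28 \left(- \frac{7}{3}\right) = - \frac{196}{3}$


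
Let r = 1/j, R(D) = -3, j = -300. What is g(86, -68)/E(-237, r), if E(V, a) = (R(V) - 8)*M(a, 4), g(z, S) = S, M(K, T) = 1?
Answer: 68/11 ≈ 6.1818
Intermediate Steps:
r = -1/300 (r = 1/(-300) = -1/300 ≈ -0.0033333)
E(V, a) = -11 (E(V, a) = (-3 - 8)*1 = -11*1 = -11)
g(86, -68)/E(-237, r) = -68/(-11) = -68*(-1/11) = 68/11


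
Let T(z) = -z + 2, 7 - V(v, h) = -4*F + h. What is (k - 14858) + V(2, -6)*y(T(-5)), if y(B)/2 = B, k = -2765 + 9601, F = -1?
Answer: -7896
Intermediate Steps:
V(v, h) = 3 - h (V(v, h) = 7 - (-4*(-1) + h) = 7 - (4 + h) = 7 + (-4 - h) = 3 - h)
k = 6836
T(z) = 2 - z
y(B) = 2*B
(k - 14858) + V(2, -6)*y(T(-5)) = (6836 - 14858) + (3 - 1*(-6))*(2*(2 - 1*(-5))) = -8022 + (3 + 6)*(2*(2 + 5)) = -8022 + 9*(2*7) = -8022 + 9*14 = -8022 + 126 = -7896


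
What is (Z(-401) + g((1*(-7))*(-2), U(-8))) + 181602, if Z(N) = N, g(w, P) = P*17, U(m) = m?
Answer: 181065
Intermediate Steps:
g(w, P) = 17*P
(Z(-401) + g((1*(-7))*(-2), U(-8))) + 181602 = (-401 + 17*(-8)) + 181602 = (-401 - 136) + 181602 = -537 + 181602 = 181065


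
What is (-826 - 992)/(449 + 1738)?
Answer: -202/243 ≈ -0.83128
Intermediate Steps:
(-826 - 992)/(449 + 1738) = -1818/2187 = -1818*1/2187 = -202/243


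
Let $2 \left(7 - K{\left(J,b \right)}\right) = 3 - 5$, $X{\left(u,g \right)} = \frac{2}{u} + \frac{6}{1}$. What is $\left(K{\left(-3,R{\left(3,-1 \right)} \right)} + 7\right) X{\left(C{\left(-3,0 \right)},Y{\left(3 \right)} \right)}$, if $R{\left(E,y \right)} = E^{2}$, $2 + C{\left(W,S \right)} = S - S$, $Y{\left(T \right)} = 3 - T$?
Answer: $75$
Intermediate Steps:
$C{\left(W,S \right)} = -2$ ($C{\left(W,S \right)} = -2 + \left(S - S\right) = -2 + 0 = -2$)
$X{\left(u,g \right)} = 6 + \frac{2}{u}$ ($X{\left(u,g \right)} = \frac{2}{u} + 6 \cdot 1 = \frac{2}{u} + 6 = 6 + \frac{2}{u}$)
$K{\left(J,b \right)} = 8$ ($K{\left(J,b \right)} = 7 - \frac{3 - 5}{2} = 7 - -1 = 7 + 1 = 8$)
$\left(K{\left(-3,R{\left(3,-1 \right)} \right)} + 7\right) X{\left(C{\left(-3,0 \right)},Y{\left(3 \right)} \right)} = \left(8 + 7\right) \left(6 + \frac{2}{-2}\right) = 15 \left(6 + 2 \left(- \frac{1}{2}\right)\right) = 15 \left(6 - 1\right) = 15 \cdot 5 = 75$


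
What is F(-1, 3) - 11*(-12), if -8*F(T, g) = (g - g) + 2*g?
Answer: 525/4 ≈ 131.25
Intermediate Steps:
F(T, g) = -g/4 (F(T, g) = -((g - g) + 2*g)/8 = -(0 + 2*g)/8 = -g/4)
F(-1, 3) - 11*(-12) = -1/4*3 - 11*(-12) = -3/4 + 132 = 525/4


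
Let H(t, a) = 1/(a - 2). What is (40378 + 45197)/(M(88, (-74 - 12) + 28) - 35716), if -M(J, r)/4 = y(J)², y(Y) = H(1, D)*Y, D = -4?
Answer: -770175/329188 ≈ -2.3396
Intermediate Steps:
H(t, a) = 1/(-2 + a)
y(Y) = -Y/6 (y(Y) = Y/(-2 - 4) = Y/(-6) = -Y/6)
M(J, r) = -J²/9 (M(J, r) = -4*J²/36 = -J²/9)
(40378 + 45197)/(M(88, (-74 - 12) + 28) - 35716) = (40378 + 45197)/(-⅑*88² - 35716) = 85575/(-⅑*7744 - 35716) = 85575/(-7744/9 - 35716) = 85575/(-329188/9) = 85575*(-9/329188) = -770175/329188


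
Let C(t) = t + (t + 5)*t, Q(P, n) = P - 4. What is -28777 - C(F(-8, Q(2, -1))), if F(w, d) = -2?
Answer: -28769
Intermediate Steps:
Q(P, n) = -4 + P
C(t) = t + t*(5 + t) (C(t) = t + (5 + t)*t = t + t*(5 + t))
-28777 - C(F(-8, Q(2, -1))) = -28777 - (-2)*(6 - 2) = -28777 - (-2)*4 = -28777 - 1*(-8) = -28777 + 8 = -28769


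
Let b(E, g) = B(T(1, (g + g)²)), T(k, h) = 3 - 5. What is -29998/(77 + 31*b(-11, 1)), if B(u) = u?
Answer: -29998/15 ≈ -1999.9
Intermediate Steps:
T(k, h) = -2
b(E, g) = -2
-29998/(77 + 31*b(-11, 1)) = -29998/(77 + 31*(-2)) = -29998/(77 - 62) = -29998/15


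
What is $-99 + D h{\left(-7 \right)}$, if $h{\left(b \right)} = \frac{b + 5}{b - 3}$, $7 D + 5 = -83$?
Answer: $- \frac{3553}{35} \approx -101.51$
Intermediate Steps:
$D = - \frac{88}{7}$ ($D = - \frac{5}{7} + \frac{1}{7} \left(-83\right) = - \frac{5}{7} - \frac{83}{7} = - \frac{88}{7} \approx -12.571$)
$h{\left(b \right)} = \frac{5 + b}{-3 + b}$
$-99 + D h{\left(-7 \right)} = -99 - \frac{88 \frac{5 - 7}{-3 - 7}}{7} = -99 - \frac{88 \frac{1}{-10} \left(-2\right)}{7} = -99 - \frac{88 \left(\left(- \frac{1}{10}\right) \left(-2\right)\right)}{7} = -99 - \frac{88}{35} = - \frac{3553}{35}$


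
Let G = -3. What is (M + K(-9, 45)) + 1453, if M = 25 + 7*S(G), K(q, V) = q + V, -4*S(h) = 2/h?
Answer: 9091/6 ≈ 1515.2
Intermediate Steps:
S(h) = -1/(2*h)
K(q, V) = V + q
M = 157/6 (M = 25 + 7*(-½/(-3)) = 25 + 7*(-½*(-⅓)) = 25 + 7*(⅙) = 25 + 7/6 = 157/6 ≈ 26.167)
(M + K(-9, 45)) + 1453 = (157/6 + (45 - 9)) + 1453 = (157/6 + 36) + 1453 = 373/6 + 1453 = 9091/6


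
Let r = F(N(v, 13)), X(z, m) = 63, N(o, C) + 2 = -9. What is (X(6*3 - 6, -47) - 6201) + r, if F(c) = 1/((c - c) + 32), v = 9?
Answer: -196415/32 ≈ -6138.0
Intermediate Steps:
N(o, C) = -11 (N(o, C) = -2 - 9 = -11)
F(c) = 1/32 (F(c) = 1/(0 + 32) = 1/32)
r = 1/32 ≈ 0.031250
(X(6*3 - 6, -47) - 6201) + r = (63 - 6201) + 1/32 = -6138 + 1/32 = -196415/32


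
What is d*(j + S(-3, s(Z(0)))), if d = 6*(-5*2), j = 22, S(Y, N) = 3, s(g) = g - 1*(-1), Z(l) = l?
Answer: -1500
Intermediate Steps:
s(g) = 1 + g (s(g) = g + 1 = 1 + g)
d = -60 (d = 6*(-10) = -60)
d*(j + S(-3, s(Z(0)))) = -60*(22 + 3) = -60*25 = -1500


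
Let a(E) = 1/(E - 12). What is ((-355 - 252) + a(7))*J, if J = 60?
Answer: -36432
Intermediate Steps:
a(E) = 1/(-12 + E)
((-355 - 252) + a(7))*J = ((-355 - 252) + 1/(-12 + 7))*60 = (-607 + 1/(-5))*60 = (-607 - ⅕)*60 = -3036/5*60 = -36432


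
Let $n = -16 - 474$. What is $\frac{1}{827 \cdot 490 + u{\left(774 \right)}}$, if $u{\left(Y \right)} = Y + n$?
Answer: $\frac{1}{405514} \approx 2.466 \cdot 10^{-6}$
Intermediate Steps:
$n = -490$
$u{\left(Y \right)} = -490 + Y$ ($u{\left(Y \right)} = Y - 490 = -490 + Y$)
$\frac{1}{827 \cdot 490 + u{\left(774 \right)}} = \frac{1}{827 \cdot 490 + \left(-490 + 774\right)} = \frac{1}{405230 + 284} = \frac{1}{405514}$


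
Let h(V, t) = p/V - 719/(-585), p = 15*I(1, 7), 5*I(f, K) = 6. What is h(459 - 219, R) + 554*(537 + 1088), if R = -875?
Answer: 4213176103/4680 ≈ 9.0025e+5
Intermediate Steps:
I(f, K) = 6/5 (I(f, K) = (1/5)*6 = 6/5)
p = 18 (p = 15*(6/5) = 18)
h(V, t) = 719/585 + 18/V (h(V, t) = 18/V - 719/(-585) = 18/V - 719*(-1/585) = 18/V + 719/585 = 719/585 + 18/V)
h(459 - 219, R) + 554*(537 + 1088) = (719/585 + 18/(459 - 219)) + 554*(537 + 1088) = (719/585 + 18/240) + 554*1625 = (719/585 + 18*(1/240)) + 900250 = (719/585 + 3/40) + 900250 = 6103/4680 + 900250 = 4213176103/4680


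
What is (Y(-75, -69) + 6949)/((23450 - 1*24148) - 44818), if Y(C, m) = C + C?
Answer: -6799/45516 ≈ -0.14938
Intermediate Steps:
Y(C, m) = 2*C
(Y(-75, -69) + 6949)/((23450 - 1*24148) - 44818) = (2*(-75) + 6949)/((23450 - 1*24148) - 44818) = (-150 + 6949)/((23450 - 24148) - 44818) = 6799/(-698 - 44818) = 6799/(-45516) = 6799*(-1/45516) = -6799/45516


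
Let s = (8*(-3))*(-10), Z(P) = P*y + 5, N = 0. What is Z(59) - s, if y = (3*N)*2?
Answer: -235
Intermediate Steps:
y = 0 (y = (3*0)*2 = 0*2 = 0)
Z(P) = 5 (Z(P) = P*0 + 5 = 0 + 5 = 5)
s = 240 (s = -24*(-10) = 240)
Z(59) - s = 5 - 1*240 = 5 - 240 = -235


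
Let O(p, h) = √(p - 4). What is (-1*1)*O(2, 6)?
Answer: -I*√2 ≈ -1.4142*I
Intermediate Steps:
O(p, h) = √(-4 + p)
(-1*1)*O(2, 6) = (-1*1)*√(-4 + 2) = -√(-2) = -I*√2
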